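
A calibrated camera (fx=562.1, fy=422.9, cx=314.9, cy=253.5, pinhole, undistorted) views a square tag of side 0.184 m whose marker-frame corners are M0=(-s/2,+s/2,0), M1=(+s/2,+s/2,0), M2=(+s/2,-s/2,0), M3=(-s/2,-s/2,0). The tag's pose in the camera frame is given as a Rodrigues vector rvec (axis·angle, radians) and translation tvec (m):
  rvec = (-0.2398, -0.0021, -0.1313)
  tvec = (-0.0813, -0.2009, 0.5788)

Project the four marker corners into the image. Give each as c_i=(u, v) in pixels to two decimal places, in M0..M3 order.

c0=(152.40, 177.04) c1=(336.90, 159.46) c2=(312.99, 41.85) c3=(141.78, 57.51)

Intrinsics K: fx=562.1, fy=422.9, cx=314.9, cy=253.5
Marker side s = 0.184 m; corners in marker frame (Z=0):
  M0 = (-0.0920, +0.0920, 0)
  M1 = (+0.0920, +0.0920, 0)
  M2 = (+0.0920, -0.0920, 0)
  M3 = (-0.0920, -0.0920, 0)
rvec = (-0.2398, -0.0021, -0.1313), |rvec| = θ = 0.27340 rad = 15.665°
Rodrigues: sinθ=0.27001, 1−cosθ=0.03714; R = I + sinθ·[k]× + (1−cosθ)·[k]×²:
    [+0.99143 +0.12992 +0.01357]
    [-0.12942 +0.96286 +0.23696]
    [+0.01772 -0.23669 +0.97142]
t = (-0.0813, -0.2009, 0.5788) m
M0: Pc = R·M0+t = (-0.16056, -0.10041, +0.55539); u = 562.1·(-0.16056)/0.55539 + 314.9 = 152.4026, v = 422.9·(-0.10041)/0.55539 + 253.5 = 177.0436
M1: Pc = R·M1+t = (+0.02186, -0.12422, +0.55865); u = 562.1·(+0.02186)/0.55865 + 314.9 = 336.8992, v = 422.9·(-0.12422)/0.55865 + 253.5 = 159.4632
M2: Pc = R·M2+t = (-0.00204, -0.30139, +0.60221); u = 562.1·(-0.00204)/0.60221 + 314.9 = 312.9949, v = 422.9·(-0.30139)/0.60221 + 253.5 = 41.8484
M3: Pc = R·M3+t = (-0.18446, -0.27758, +0.59895); u = 562.1·(-0.18446)/0.59895 + 314.9 = 141.7832, v = 422.9·(-0.27758)/0.59895 + 253.5 = 57.5102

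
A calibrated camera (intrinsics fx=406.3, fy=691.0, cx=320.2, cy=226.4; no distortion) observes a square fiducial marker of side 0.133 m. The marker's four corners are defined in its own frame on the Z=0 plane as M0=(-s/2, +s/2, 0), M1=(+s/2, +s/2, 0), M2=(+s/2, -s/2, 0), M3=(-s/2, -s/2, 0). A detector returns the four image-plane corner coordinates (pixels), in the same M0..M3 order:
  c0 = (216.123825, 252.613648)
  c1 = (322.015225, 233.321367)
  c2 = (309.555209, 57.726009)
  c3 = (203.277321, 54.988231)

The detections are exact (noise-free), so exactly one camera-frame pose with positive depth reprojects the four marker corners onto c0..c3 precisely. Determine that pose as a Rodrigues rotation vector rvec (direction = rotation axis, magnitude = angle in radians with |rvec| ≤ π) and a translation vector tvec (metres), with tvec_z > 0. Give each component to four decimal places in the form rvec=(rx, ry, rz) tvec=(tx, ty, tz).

rvec=(-0.0642, -0.4438, -0.1094) tvec=(-0.0653, -0.0547, 0.4882)

Intrinsics K: fx=406.3, fy=691.0, cx=320.2, cy=226.4
Marker side s = 0.133 m; corners in marker frame (Z=0):
  M0 = (-0.0665, +0.0665, 0)
  M1 = (+0.0665, +0.0665, 0)
  M2 = (+0.0665, -0.0665, 0)
  M3 = (-0.0665, -0.0665, 0)
Detected image corners:
  c0 = (216.123825, 252.613648) px
  c1 = (322.015225, 233.321367) px
  c2 = (309.555209, 57.726009) px
  c3 = (203.277321, 54.988231) px
Planar DLT: solve 8×8 A·h = b for H (H[2,2]=1):
  H  [+1029.94311 +74.54064 +265.82876]
  H  [+70.52035 +1386.53260 +148.93459]
  H  [+0.88416 -0.07807 +1.00000]
B = K⁻¹H; ‖b₁‖=2.048339, ‖b₂‖=2.048339; λ = 2/(‖b₁‖+‖b₂‖) = 0.488200, sign → tz>0 ⇒ λ=+0.488200
r₁ = λ·B[:,0] = (+0.89738,-0.09160,+0.43165); r₂ = λ·B[:,1] = (+0.11960,+0.99209,-0.03811)
r₃ = r₁×r₂ = (-0.42474,+0.08583,+0.90124); SVD([r₁ r₂ r₃]) → R = UVᵀ:
  R  [+0.89738 +0.11960 -0.42474]
  R  [-0.09160 +0.99209 +0.08583]
  R  [+0.43165 -0.03811 +0.90124]
t = (-0.06533, -0.05473, +0.48820) m
tr R = 2.790707; θ = arccos((tr R − 1)/2) = 0.461572 rad = 26.446°
axis k = ((R−Rᵀ)₃₂, (R−Rᵀ)₁₃, (R−Rᵀ)₂₁) / (2 sinθ) = (-0.139145, -0.961465, -0.237117)
rvec = θ·k = (-0.064225, -0.443785, -0.109447)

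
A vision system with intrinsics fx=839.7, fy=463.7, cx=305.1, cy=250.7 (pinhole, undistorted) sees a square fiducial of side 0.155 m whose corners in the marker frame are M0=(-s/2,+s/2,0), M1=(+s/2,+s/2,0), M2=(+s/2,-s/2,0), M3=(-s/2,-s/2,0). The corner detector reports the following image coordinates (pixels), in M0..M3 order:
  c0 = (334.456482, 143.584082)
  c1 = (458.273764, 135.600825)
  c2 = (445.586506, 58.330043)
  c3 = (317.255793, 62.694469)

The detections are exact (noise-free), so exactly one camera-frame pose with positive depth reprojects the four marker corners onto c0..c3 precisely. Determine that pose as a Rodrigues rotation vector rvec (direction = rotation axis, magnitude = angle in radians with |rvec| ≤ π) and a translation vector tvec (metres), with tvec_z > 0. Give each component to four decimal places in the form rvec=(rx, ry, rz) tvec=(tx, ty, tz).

Intrinsics K: fx=839.7, fy=463.7, cx=305.1, cy=250.7
Marker side s = 0.155 m; corners in marker frame (Z=0):
  M0 = (-0.0775, +0.0775, 0)
  M1 = (+0.0775, +0.0775, 0)
  M2 = (+0.0775, -0.0775, 0)
  M3 = (-0.0775, -0.0775, 0)
Detected image corners:
  c0 = (334.456482, 143.584082) px
  c1 = (458.273764, 135.600825) px
  c2 = (445.586506, 58.330043) px
  c3 = (317.255793, 62.694469) px
Planar DLT: solve 8×8 A·h = b for H (H[2,2]=1):
  H  [+933.87203 +171.57568 +390.52197]
  H  [-8.95115 +529.34164 +100.57312]
  H  [+0.31040 +0.19417 +1.00000]
B = K⁻¹H; ‖b₁‖=1.063061, ‖b₂‖=1.063061; λ = 2/(‖b₁‖+‖b₂‖) = 0.940680, sign → tz>0 ⇒ λ=+0.940680
r₁ = λ·B[:,0] = (+0.94009,-0.17602,+0.29198); r₂ = λ·B[:,1] = (+0.12584,+0.97509,+0.18266)
r₃ = r₁×r₂ = (-0.31686,-0.13497,+0.93882); SVD([r₁ r₂ r₃]) → R = UVᵀ:
  R  [+0.94009 +0.12584 -0.31686]
  R  [-0.17602 +0.97509 -0.13497]
  R  [+0.29198 +0.18266 +0.93882]
t = (+0.09569, -0.30455, +0.94068) m
tr R = 2.853997; θ = arccos((tr R − 1)/2) = 0.384467 rad = 22.028°
axis k = ((R−Rᵀ)₃₂, (R−Rᵀ)₁₃, (R−Rᵀ)₂₁) / (2 sinθ) = (+0.423427, -0.811649, -0.402412)
rvec = θ·k = (+0.162794, -0.312052, -0.154714)

rvec=(0.1628, -0.3121, -0.1547) tvec=(0.0957, -0.3046, 0.9407)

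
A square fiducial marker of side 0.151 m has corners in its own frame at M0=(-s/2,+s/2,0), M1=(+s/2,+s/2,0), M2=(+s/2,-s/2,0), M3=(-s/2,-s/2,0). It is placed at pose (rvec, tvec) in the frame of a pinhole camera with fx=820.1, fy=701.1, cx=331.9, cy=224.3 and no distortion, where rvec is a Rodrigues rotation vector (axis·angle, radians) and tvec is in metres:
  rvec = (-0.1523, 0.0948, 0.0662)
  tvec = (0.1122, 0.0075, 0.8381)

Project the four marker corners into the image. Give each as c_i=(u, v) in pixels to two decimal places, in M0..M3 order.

Intrinsics K: fx=820.1, fy=701.1, cx=331.9, cy=224.3
Marker side s = 0.151 m; corners in marker frame (Z=0):
  M0 = (-0.0755, +0.0755, 0)
  M1 = (+0.0755, +0.0755, 0)
  M2 = (+0.0755, -0.0755, 0)
  M3 = (-0.0755, -0.0755, 0)
rvec = (-0.1523, 0.0948, 0.0662), |rvec| = θ = 0.19122 rad = 10.956°
Rodrigues: sinθ=0.19006, 1−cosθ=0.01823; R = I + sinθ·[k]× + (1−cosθ)·[k]×²:
    [+0.99334 -0.07299 +0.08920]
    [+0.05860 +0.98625 +0.15450]
    [-0.09925 -0.14825 +0.98396]
t = (0.1122, 0.0075, 0.8381) m
M0: Pc = R·M0+t = (+0.03169, +0.07754, +0.83440); u = 820.1·(+0.03169)/0.83440 + 331.9 = 363.0489, v = 701.1·(+0.07754)/0.83440 + 224.3 = 289.4506
M1: Pc = R·M1+t = (+0.18169, +0.08639, +0.81941); u = 820.1·(+0.18169)/0.81941 + 331.9 = 513.7378, v = 701.1·(+0.08639)/0.81941 + 224.3 = 298.2132
M2: Pc = R·M2+t = (+0.19271, -0.06254, +0.84180); u = 820.1·(+0.19271)/0.84180 + 331.9 = 519.6404, v = 701.1·(-0.06254)/0.84180 + 224.3 = 172.2148
M3: Pc = R·M3+t = (+0.04271, -0.07139, +0.85679); u = 820.1·(+0.04271)/0.85679 + 331.9 = 372.7853, v = 701.1·(-0.07139)/0.85679 + 224.3 = 165.8851

c0=(363.05, 289.45) c1=(513.74, 298.21) c2=(519.64, 172.21) c3=(372.79, 165.89)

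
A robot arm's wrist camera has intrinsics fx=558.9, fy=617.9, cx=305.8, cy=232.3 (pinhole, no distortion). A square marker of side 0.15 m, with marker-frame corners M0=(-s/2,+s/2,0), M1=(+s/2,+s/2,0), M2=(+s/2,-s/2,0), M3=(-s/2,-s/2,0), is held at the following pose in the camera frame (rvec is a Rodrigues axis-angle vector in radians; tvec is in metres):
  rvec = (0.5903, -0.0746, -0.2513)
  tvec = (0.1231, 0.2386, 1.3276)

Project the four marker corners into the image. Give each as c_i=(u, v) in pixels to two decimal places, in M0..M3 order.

c0=(332.96, 375.69) c1=(392.15, 358.43) c2=(383.90, 308.89) c3=(320.85, 327.29)

Intrinsics K: fx=558.9, fy=617.9, cx=305.8, cy=232.3
Marker side s = 0.15 m; corners in marker frame (Z=0):
  M0 = (-0.0750, +0.0750, 0)
  M1 = (+0.0750, +0.0750, 0)
  M2 = (+0.0750, -0.0750, 0)
  M3 = (-0.0750, -0.0750, 0)
rvec = (0.5903, -0.0746, -0.2513), |rvec| = θ = 0.64589 rad = 37.007°
Rodrigues: sinθ=0.60191, 1−cosθ=0.20143; R = I + sinθ·[k]× + (1−cosθ)·[k]×²:
    [+0.96682 +0.21293 -0.14115]
    [-0.25545 +0.80125 -0.54105]
    [-0.00211 +0.55916 +0.82906]
t = (0.1231, 0.2386, 1.3276) m
M0: Pc = R·M0+t = (+0.06656, +0.31785, +1.36969); u = 558.9·(+0.06656)/1.36969 + 305.8 = 332.9588, v = 617.9·(+0.31785)/1.36969 + 232.3 = 375.6905
M1: Pc = R·M1+t = (+0.21158, +0.27954, +1.36938); u = 558.9·(+0.21158)/1.36938 + 305.8 = 392.1549, v = 617.9·(+0.27954)/1.36938 + 232.3 = 358.4337
M2: Pc = R·M2+t = (+0.17964, +0.15935, +1.28551); u = 558.9·(+0.17964)/1.28551 + 305.8 = 383.9031, v = 617.9·(+0.15935)/1.28551 + 232.3 = 308.8929
M3: Pc = R·M3+t = (+0.03462, +0.19766, +1.28582); u = 558.9·(+0.03462)/1.28582 + 305.8 = 320.8477, v = 617.9·(+0.19766)/1.28582 + 232.3 = 327.2876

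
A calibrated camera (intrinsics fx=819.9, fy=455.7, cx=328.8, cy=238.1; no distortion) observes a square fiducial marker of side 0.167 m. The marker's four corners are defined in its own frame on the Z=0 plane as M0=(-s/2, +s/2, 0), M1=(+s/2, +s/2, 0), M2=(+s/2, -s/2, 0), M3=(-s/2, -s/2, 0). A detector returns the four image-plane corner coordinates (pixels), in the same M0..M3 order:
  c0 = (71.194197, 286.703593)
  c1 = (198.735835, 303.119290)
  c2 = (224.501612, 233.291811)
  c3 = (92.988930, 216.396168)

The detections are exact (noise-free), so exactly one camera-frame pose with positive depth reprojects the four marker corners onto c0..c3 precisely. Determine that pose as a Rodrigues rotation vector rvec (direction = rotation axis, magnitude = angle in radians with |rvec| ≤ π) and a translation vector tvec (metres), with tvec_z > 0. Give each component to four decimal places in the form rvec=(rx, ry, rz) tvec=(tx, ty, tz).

Intrinsics K: fx=819.9, fy=455.7, cx=328.8, cy=238.1
Marker side s = 0.167 m; corners in marker frame (Z=0):
  M0 = (-0.0835, +0.0835, 0)
  M1 = (+0.0835, +0.0835, 0)
  M2 = (+0.0835, -0.0835, 0)
  M3 = (-0.0835, -0.0835, 0)
Detected image corners:
  c0 = (71.194197, 286.703593) px
  c1 = (198.735835, 303.119290) px
  c2 = (224.501612, 233.291811) px
  c3 = (92.988930, 216.396168) px
Planar DLT: solve 8×8 A·h = b for H (H[2,2]=1):
  H  [+775.06096 -115.50219 +146.65975]
  H  [+99.05961 +467.15458 +260.41165]
  H  [-0.00251 +0.18312 +1.00000]
B = K⁻¹H; ‖b₁‖=0.971263, ‖b₂‖=0.971263; λ = 2/(‖b₁‖+‖b₂‖) = 1.029587, sign → tz>0 ⇒ λ=+1.029587
r₁ = λ·B[:,0] = (+0.97432,+0.22516,-0.00259); r₂ = λ·B[:,1] = (-0.22065,+0.95696,+0.18854)
r₃ = r₁×r₂ = (+0.04493,-0.18312,+0.98206); SVD([r₁ r₂ r₃]) → R = UVᵀ:
  R  [+0.97432 -0.22065 +0.04493]
  R  [+0.22516 +0.95696 -0.18312]
  R  [-0.00259 +0.18854 +0.98206]
t = (-0.22872, +0.05041, +1.02959) m
tr R = 2.913338; θ = arccos((tr R − 1)/2) = 0.295458 rad = 16.928°
axis k = ((R−Rᵀ)₃₂, (R−Rᵀ)₁₃, (R−Rᵀ)₂₁) / (2 sinθ) = (+0.638204, +0.081589, +0.765531)
rvec = θ·k = (+0.188563, +0.024106, +0.226182)

rvec=(0.1886, 0.0241, 0.2262) tvec=(-0.2287, 0.0504, 1.0296)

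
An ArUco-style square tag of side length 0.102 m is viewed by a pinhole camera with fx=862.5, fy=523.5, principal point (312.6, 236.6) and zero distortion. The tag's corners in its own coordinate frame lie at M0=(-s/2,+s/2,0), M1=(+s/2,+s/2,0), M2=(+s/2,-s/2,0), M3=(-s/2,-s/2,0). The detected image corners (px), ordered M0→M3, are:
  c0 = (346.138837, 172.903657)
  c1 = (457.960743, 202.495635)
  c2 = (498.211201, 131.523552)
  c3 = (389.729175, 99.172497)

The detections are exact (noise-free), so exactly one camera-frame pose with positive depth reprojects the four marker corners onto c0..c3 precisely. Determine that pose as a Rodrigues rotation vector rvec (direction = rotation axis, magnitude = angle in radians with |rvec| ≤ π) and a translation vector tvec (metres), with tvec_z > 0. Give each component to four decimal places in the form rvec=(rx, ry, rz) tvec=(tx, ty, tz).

rvec=(-0.0379, -0.3117, 0.3549) tvec=(0.0883, -0.1106, 0.6813)

Intrinsics K: fx=862.5, fy=523.5, cx=312.6, cy=236.6
Marker side s = 0.102 m; corners in marker frame (Z=0):
  M0 = (-0.0510, +0.0510, 0)
  M1 = (+0.0510, +0.0510, 0)
  M2 = (+0.0510, -0.0510, 0)
  M3 = (-0.0510, -0.0510, 0)
Detected image corners:
  c0 = (346.138837, 172.903657) px
  c1 = (457.960743, 202.495635) px
  c2 = (498.211201, 131.523552) px
  c3 = (389.729175, 99.172497) px
Planar DLT: solve 8×8 A·h = b for H (H[2,2]=1):
  H  [+1262.09083 -466.99861 +424.36283]
  H  [+369.02797 +688.83896 +151.61828]
  H  [+0.43091 -0.13327 +1.00000]
B = K⁻¹H; ‖b₁‖=1.467825, ‖b₂‖=1.467825; λ = 2/(‖b₁‖+‖b₂‖) = 0.681280, sign → tz>0 ⇒ λ=+0.681280
r₁ = λ·B[:,0] = (+0.89051,+0.34757,+0.29357); r₂ = λ·B[:,1] = (-0.33597,+0.93749,-0.09079)
r₃ = r₁×r₂ = (-0.30678,-0.01778,+0.95162); SVD([r₁ r₂ r₃]) → R = UVᵀ:
  R  [+0.89051 -0.33597 -0.30678]
  R  [+0.34757 +0.93749 -0.01778]
  R  [+0.29357 -0.09079 +0.95162]
t = (+0.08828, -0.11059, +0.68128) m
tr R = 2.779613; θ = arccos((tr R − 1)/2) = 0.473875 rad = 27.151°
axis k = ((R−Rᵀ)₃₂, (R−Rᵀ)₁₃, (R−Rᵀ)₂₁) / (2 sinθ) = (-0.080000, -0.657792, +0.748939)
rvec = θ·k = (-0.037910, -0.311711, +0.354904)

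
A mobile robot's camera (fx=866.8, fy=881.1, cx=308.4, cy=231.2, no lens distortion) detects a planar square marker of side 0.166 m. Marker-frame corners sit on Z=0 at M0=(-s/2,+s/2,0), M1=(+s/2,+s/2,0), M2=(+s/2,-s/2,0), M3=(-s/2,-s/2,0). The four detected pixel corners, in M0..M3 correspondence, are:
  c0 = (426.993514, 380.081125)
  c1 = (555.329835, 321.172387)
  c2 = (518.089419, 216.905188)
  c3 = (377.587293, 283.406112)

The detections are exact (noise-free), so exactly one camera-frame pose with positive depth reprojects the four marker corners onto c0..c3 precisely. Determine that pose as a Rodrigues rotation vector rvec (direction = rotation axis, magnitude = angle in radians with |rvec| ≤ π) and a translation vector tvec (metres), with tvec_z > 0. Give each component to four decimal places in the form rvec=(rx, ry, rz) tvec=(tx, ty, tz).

Intrinsics K: fx=866.8, fy=881.1, cx=308.4, cy=231.2
Marker side s = 0.166 m; corners in marker frame (Z=0):
  M0 = (-0.0830, +0.0830, 0)
  M1 = (+0.0830, +0.0830, 0)
  M2 = (+0.0830, -0.0830, 0)
  M3 = (-0.0830, -0.0830, 0)
Detected image corners:
  c0 = (426.993514, 380.081125) px
  c1 = (555.329835, 321.172387) px
  c2 = (518.089419, 216.905188) px
  c3 = (377.587293, 283.406112) px
Planar DLT: solve 8×8 A·h = b for H (H[2,2]=1):
  H  [+763.07502 +531.73551 +470.00192]
  H  [-405.39151 +778.10964 +303.04213]
  H  [-0.09569 +0.57606 +1.00000]
B = K⁻¹H; ‖b₁‖=1.017087, ‖b₂‖=1.017087; λ = 2/(‖b₁‖+‖b₂‖) = 0.983200, sign → tz>0 ⇒ λ=+0.983200
r₁ = λ·B[:,0] = (+0.89902,-0.42768,-0.09408); r₂ = λ·B[:,1] = (+0.40163,+0.71966,+0.56638)
r₃ = r₁×r₂ = (-0.17452,-0.54698,+0.81875); SVD([r₁ r₂ r₃]) → R = UVᵀ:
  R  [+0.89902 +0.40163 -0.17452]
  R  [-0.42768 +0.71966 -0.54698]
  R  [-0.09408 +0.56638 +0.81875]
t = (+0.18330, +0.08017, +0.98320) m
tr R = 2.437432; θ = arccos((tr R − 1)/2) = 0.768843 rad = 44.051°
axis k = ((R−Rᵀ)₃₂, (R−Rᵀ)₁₃, (R−Rᵀ)₂₁) / (2 sinθ) = (+0.800628, -0.057844, -0.596363)
rvec = θ·k = (+0.615557, -0.044473, -0.458509)

rvec=(0.6156, -0.0445, -0.4585) tvec=(0.1833, 0.0802, 0.9832)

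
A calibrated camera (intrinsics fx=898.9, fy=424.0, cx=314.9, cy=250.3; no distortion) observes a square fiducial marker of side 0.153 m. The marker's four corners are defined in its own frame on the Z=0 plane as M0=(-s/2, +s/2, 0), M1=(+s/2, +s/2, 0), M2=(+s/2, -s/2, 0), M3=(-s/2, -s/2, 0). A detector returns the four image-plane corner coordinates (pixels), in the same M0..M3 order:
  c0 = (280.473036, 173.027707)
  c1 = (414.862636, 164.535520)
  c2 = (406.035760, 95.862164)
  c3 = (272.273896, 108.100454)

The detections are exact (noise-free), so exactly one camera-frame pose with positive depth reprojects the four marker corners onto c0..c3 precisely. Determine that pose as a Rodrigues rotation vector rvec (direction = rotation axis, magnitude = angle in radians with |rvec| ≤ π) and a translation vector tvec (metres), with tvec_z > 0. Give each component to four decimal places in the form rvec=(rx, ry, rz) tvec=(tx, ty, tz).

Intrinsics K: fx=898.9, fy=424.0, cx=314.9, cy=250.3
Marker side s = 0.153 m; corners in marker frame (Z=0):
  M0 = (-0.0765, +0.0765, 0)
  M1 = (+0.0765, +0.0765, 0)
  M2 = (+0.0765, -0.0765, 0)
  M3 = (-0.0765, -0.0765, 0)
Detected image corners:
  c0 = (280.473036, 173.027707) px
  c1 = (414.862636, 164.535520) px
  c2 = (406.035760, 95.862164) px
  c3 = (272.273896, 108.100454) px
Planar DLT: solve 8×8 A·h = b for H (H[2,2]=1):
  H  [+750.05349 +53.09074 +341.52348]
  H  [-117.52730 +435.27651 +135.50868]
  H  [-0.36766 -0.00726 +1.00000]
B = K⁻¹H; ‖b₁‖=1.032744, ‖b₂‖=1.032744; λ = 2/(‖b₁‖+‖b₂‖) = 0.968294, sign → tz>0 ⇒ λ=+0.968294
r₁ = λ·B[:,0] = (+0.93267,-0.05824,-0.35600); r₂ = λ·B[:,1] = (+0.05965,+0.99819,-0.00703)
r₃ = r₁×r₂ = (+0.35577,-0.01468,+0.93446); SVD([r₁ r₂ r₃]) → R = UVᵀ:
  R  [+0.93267 +0.05965 +0.35577]
  R  [-0.05824 +0.99819 -0.01468]
  R  [-0.35600 -0.00703 +0.93446]
t = (+0.02868, -0.26215, +0.96829) m
tr R = 2.865324; θ = arccos((tr R − 1)/2) = 0.369074 rad = 21.146°
axis k = ((R−Rᵀ)₃₂, (R−Rᵀ)₁₃, (R−Rᵀ)₂₁) / (2 sinθ) = (+0.010610, +0.986503, -0.163398)
rvec = θ·k = (+0.003916, +0.364092, -0.060306)

rvec=(0.0039, 0.3641, -0.0603) tvec=(0.0287, -0.2622, 0.9683)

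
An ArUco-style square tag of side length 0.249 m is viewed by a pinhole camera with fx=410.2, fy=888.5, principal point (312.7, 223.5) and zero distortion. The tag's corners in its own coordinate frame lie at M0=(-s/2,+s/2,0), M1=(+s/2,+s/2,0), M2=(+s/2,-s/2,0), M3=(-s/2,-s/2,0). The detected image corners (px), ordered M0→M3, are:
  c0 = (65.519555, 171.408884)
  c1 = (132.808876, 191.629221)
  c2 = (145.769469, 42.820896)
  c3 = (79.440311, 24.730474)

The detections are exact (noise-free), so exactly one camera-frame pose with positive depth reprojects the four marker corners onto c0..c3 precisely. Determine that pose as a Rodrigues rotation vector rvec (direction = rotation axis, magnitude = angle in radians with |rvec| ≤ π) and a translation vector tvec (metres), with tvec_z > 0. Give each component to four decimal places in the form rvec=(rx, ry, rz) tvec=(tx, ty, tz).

Intrinsics K: fx=410.2, fy=888.5, cx=312.7, cy=223.5
Marker side s = 0.249 m; corners in marker frame (Z=0):
  M0 = (-0.1245, +0.1245, 0)
  M1 = (+0.1245, +0.1245, 0)
  M2 = (+0.1245, -0.1245, 0)
  M3 = (-0.1245, -0.1245, 0)
Detected image corners:
  c0 = (65.519555, 171.408884) px
  c1 = (132.808876, 191.629221) px
  c2 = (145.769469, 42.820896) px
  c3 = (79.440311, 24.730474) px
Planar DLT: solve 8×8 A·h = b for H (H[2,2]=1):
  H  [+263.09165 -61.14842 +105.73678]
  H  [+71.60430 +586.04351 +106.96704]
  H  [-0.04913 -0.06760 +1.00000]
B = K⁻¹H; ‖b₁‖=0.686921, ‖b₂‖=0.686921; λ = 2/(‖b₁‖+‖b₂‖) = 1.455771, sign → tz>0 ⇒ λ=+1.455771
r₁ = λ·B[:,0] = (+0.98822,+0.13531,-0.07152); r₂ = λ·B[:,1] = (-0.14199,+0.98496,-0.09841)
r₃ = r₁×r₂ = (+0.05713,+0.10741,+0.99257); SVD([r₁ r₂ r₃]) → R = UVᵀ:
  R  [+0.98822 -0.14199 +0.05713]
  R  [+0.13531 +0.98496 +0.10741]
  R  [-0.07152 -0.09841 +0.99257]
t = (-0.73450, -0.19093, +1.45577) m
tr R = 2.965754; θ = arccos((tr R − 1)/2) = 0.185323 rad = 10.618°
axis k = ((R−Rᵀ)₃₂, (R−Rᵀ)₁₃, (R−Rᵀ)₂₁) / (2 sinθ) = (-0.558500, +0.349113, +0.752461)
rvec = θ·k = (-0.103503, +0.064699, +0.139448)

rvec=(-0.1035, 0.0647, 0.1394) tvec=(-0.7345, -0.1909, 1.4558)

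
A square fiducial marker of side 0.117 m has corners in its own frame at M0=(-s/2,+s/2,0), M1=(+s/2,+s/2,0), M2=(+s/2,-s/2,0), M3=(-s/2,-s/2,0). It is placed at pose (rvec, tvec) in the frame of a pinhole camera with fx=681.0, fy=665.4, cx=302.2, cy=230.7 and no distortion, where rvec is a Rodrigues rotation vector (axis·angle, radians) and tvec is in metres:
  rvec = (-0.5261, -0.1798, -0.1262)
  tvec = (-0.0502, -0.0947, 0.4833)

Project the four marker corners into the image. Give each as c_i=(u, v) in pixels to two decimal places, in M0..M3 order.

c0=(152.08, 170.26) c1=(326.44, 161.08) c2=(298.62, 41.15) c3=(142.82, 43.61)

Intrinsics K: fx=681.0, fy=665.4, cx=302.2, cy=230.7
Marker side s = 0.117 m; corners in marker frame (Z=0):
  M0 = (-0.0585, +0.0585, 0)
  M1 = (+0.0585, +0.0585, 0)
  M2 = (+0.0585, -0.0585, 0)
  M3 = (-0.0585, -0.0585, 0)
rvec = (-0.5261, -0.1798, -0.1262), |rvec| = θ = 0.57012 rad = 32.665°
Rodrigues: sinθ=0.53973, 1−cosθ=0.15816; R = I + sinθ·[k]× + (1−cosθ)·[k]×²:
    [+0.97652 +0.16550 -0.13791]
    [-0.07344 +0.85757 +0.50910]
    [+0.20252 -0.48702 +0.84959]
t = (-0.0502, -0.0947, 0.4833) m
M0: Pc = R·M0+t = (-0.09764, -0.04024, +0.44296); u = 681.0·(-0.09764)/0.44296 + 302.2 = 152.0835, v = 665.4·(-0.04024)/0.44296 + 230.7 = 170.2594
M1: Pc = R·M1+t = (+0.01661, -0.04883, +0.46666); u = 681.0·(+0.01661)/0.46666 + 302.2 = 326.4367, v = 665.4·(-0.04883)/0.46666 + 230.7 = 161.0757
M2: Pc = R·M2+t = (-0.00276, -0.14916, +0.52364); u = 681.0·(-0.00276)/0.52364 + 302.2 = 298.6164, v = 665.4·(-0.14916)/0.52364 + 230.7 = 41.1534
M3: Pc = R·M3+t = (-0.11701, -0.14057, +0.49994); u = 681.0·(-0.11701)/0.49994 + 302.2 = 142.8165, v = 665.4·(-0.14057)/0.49994 + 230.7 = 43.6065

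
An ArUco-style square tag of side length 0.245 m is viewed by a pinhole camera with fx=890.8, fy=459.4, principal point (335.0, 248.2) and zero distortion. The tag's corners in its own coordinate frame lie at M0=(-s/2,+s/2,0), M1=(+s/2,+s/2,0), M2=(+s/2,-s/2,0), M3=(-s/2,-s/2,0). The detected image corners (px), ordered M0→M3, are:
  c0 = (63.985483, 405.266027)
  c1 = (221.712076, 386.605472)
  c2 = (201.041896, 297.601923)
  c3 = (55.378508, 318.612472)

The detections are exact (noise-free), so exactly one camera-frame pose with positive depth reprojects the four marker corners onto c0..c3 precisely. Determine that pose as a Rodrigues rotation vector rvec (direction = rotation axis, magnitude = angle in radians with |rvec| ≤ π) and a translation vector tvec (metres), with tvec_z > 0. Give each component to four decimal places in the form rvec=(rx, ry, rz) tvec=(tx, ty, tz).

rvec=(-0.3756, 0.2832, -0.2348) tvec=(-0.2877, 0.2835, 1.2723)

Intrinsics K: fx=890.8, fy=459.4, cx=335.0, cy=248.2
Marker side s = 0.245 m; corners in marker frame (Z=0):
  M0 = (-0.1225, +0.1225, 0)
  M1 = (+0.1225, +0.1225, 0)
  M2 = (+0.1225, -0.1225, 0)
  M3 = (-0.1225, -0.1225, 0)
Detected image corners:
  c0 = (63.985483, 405.266027) px
  c1 = (221.712076, 386.605472) px
  c2 = (201.041896, 297.601923) px
  c3 = (55.378508, 318.612472) px
Planar DLT: solve 8×8 A·h = b for H (H[2,2]=1):
  H  [+594.02768 +17.55621 +133.59428]
  H  [-144.02106 +250.18669 +350.58512]
  H  [-0.17862 -0.30735 +1.00000]
B = K⁻¹H; ‖b₁‖=0.785990, ‖b₂‖=0.785990; λ = 2/(‖b₁‖+‖b₂‖) = 1.272281, sign → tz>0 ⇒ λ=+1.272281
r₁ = λ·B[:,0] = (+0.93388,-0.27608,-0.22726); r₂ = λ·B[:,1] = (+0.17213,+0.90414,-0.39103)
r₃ = r₁×r₂ = (+0.31343,+0.32606,+0.89188); SVD([r₁ r₂ r₃]) → R = UVᵀ:
  R  [+0.93388 +0.17213 +0.31343]
  R  [-0.27608 +0.90414 +0.32606]
  R  [-0.22726 -0.39103 +0.89188]
t = (-0.28766, +0.28355, +1.27228) m
tr R = 2.729900; θ = arccos((tr R − 1)/2) = 0.525745 rad = 30.123°
axis k = ((R−Rᵀ)₃₂, (R−Rᵀ)₁₃, (R−Rᵀ)₂₁) / (2 sinθ) = (-0.714434, +0.538685, -0.446546)
rvec = θ·k = (-0.375610, +0.283211, -0.234769)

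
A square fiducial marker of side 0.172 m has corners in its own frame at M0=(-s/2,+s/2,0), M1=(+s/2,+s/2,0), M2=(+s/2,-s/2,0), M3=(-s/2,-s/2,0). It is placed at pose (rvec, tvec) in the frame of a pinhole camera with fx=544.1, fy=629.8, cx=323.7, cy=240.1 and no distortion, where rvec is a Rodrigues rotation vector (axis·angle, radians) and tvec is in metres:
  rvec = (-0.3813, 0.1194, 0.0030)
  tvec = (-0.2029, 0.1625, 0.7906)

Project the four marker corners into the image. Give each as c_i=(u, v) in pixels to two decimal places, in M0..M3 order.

Intrinsics K: fx=544.1, fy=629.8, cx=323.7, cy=240.1
Marker side s = 0.172 m; corners in marker frame (Z=0):
  M0 = (-0.0860, +0.0860, 0)
  M1 = (+0.0860, +0.0860, 0)
  M2 = (+0.0860, -0.0860, 0)
  M3 = (-0.0860, -0.0860, 0)
rvec = (-0.3813, 0.1194, 0.0030), |rvec| = θ = 0.39957 rad = 22.894°
Rodrigues: sinθ=0.38902, 1−cosθ=0.07877; R = I + sinθ·[k]× + (1−cosθ)·[k]×²:
    [+0.99296 -0.02538 +0.11568]
    [-0.01954 +0.92826 +0.37141]
    [-0.11681 -0.37106 +0.92123]
t = (-0.2029, 0.1625, 0.7906) m
M0: Pc = R·M0+t = (-0.29048, +0.24401, +0.76873); u = 544.1·(-0.29048)/0.76873 + 323.7 = 118.1039, v = 629.8·(+0.24401)/0.76873 + 240.1 = 440.0106
M1: Pc = R·M1+t = (-0.11969, +0.24065, +0.74864); u = 544.1·(-0.11969)/0.74864 + 323.7 = 236.7128, v = 629.8·(+0.24065)/0.74864 + 240.1 = 442.5481
M2: Pc = R·M2+t = (-0.11532, +0.08099, +0.81247); u = 544.1·(-0.11532)/0.81247 + 323.7 = 246.4697, v = 629.8·(+0.08099)/0.81247 + 240.1 = 302.8803
M3: Pc = R·M3+t = (-0.28611, +0.08435, +0.83256); u = 544.1·(-0.28611)/0.83256 + 323.7 = 136.7177, v = 629.8·(+0.08435)/0.83256 + 240.1 = 303.9078

c0=(118.10, 440.01) c1=(236.71, 442.55) c2=(246.47, 302.88) c3=(136.72, 303.91)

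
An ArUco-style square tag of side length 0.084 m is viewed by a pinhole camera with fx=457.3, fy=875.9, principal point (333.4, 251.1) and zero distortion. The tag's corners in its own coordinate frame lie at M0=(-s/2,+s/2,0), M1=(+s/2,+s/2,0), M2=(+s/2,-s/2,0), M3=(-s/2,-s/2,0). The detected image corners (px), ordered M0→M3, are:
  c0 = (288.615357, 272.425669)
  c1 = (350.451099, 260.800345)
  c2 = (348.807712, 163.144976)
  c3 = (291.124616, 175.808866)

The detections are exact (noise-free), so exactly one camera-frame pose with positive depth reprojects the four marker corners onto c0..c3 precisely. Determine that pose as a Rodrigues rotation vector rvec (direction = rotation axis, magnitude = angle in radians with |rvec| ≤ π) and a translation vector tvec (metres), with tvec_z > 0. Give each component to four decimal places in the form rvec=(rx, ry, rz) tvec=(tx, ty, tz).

rvec=(-0.5480, 0.1700, -0.0565) tvec=(-0.0192, -0.0250, 0.6307)

Intrinsics K: fx=457.3, fy=875.9, cx=333.4, cy=251.1
Marker side s = 0.084 m; corners in marker frame (Z=0):
  M0 = (-0.0420, +0.0420, 0)
  M1 = (+0.0420, +0.0420, 0)
  M2 = (+0.0420, -0.0420, 0)
  M3 = (-0.0420, -0.0420, 0)
Detected image corners:
  c0 = (288.615357, 272.425669) px
  c1 = (350.451099, 260.800345) px
  c2 = (348.807712, 163.144976) px
  c3 = (291.124616, 175.808866) px
Planar DLT: solve 8×8 A·h = b for H (H[2,2]=1):
  H  [+636.72378 -270.44311 +319.46744]
  H  [-195.14531 +975.57851 +216.41296]
  H  [-0.23092 -0.82893 +1.00000]
B = K⁻¹H; ‖b₁‖=1.585455, ‖b₂‖=1.585455; λ = 2/(‖b₁‖+‖b₂‖) = 0.630734, sign → tz>0 ⇒ λ=+0.630734
r₁ = λ·B[:,0] = (+0.98439,-0.09877,-0.14565); r₂ = λ·B[:,1] = (+0.00817,+0.85240,-0.52283)
r₃ = r₁×r₂ = (+0.17579,+0.51348,+0.83990); SVD([r₁ r₂ r₃]) → R = UVᵀ:
  R  [+0.98439 +0.00817 +0.17579]
  R  [-0.09877 +0.85240 +0.51348]
  R  [-0.14565 -0.52283 +0.83990]
t = (-0.01922, -0.02498, +0.63073) m
tr R = 2.676690; θ = arccos((tr R − 1)/2) = 0.576557 rad = 33.034°
axis k = ((R−Rᵀ)₃₂, (R−Rᵀ)₁₃, (R−Rᵀ)₂₁) / (2 sinθ) = (-0.950504, +0.294825, -0.098081)
rvec = θ·k = (-0.548019, +0.169983, -0.056549)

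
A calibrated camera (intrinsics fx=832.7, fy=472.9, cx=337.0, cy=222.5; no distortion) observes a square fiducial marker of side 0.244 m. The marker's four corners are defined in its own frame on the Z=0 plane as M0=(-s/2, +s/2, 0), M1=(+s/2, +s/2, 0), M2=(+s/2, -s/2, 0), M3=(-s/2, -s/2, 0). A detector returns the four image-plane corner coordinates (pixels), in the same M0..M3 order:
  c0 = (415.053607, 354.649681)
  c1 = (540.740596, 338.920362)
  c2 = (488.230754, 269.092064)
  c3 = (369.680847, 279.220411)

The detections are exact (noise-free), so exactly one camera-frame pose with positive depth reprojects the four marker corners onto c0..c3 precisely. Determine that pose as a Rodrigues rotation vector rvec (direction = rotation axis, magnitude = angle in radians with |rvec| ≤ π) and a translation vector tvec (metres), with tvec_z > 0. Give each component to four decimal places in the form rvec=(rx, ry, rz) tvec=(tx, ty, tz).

rvec=(-0.5758, -0.3420, -0.2030) tvec=(0.2047, 0.2650, 1.4530)

Intrinsics K: fx=832.7, fy=472.9, cx=337.0, cy=222.5
Marker side s = 0.244 m; corners in marker frame (Z=0):
  M0 = (-0.1220, +0.1220, 0)
  M1 = (+0.1220, +0.1220, 0)
  M2 = (+0.1220, -0.1220, 0)
  M3 = (-0.1220, -0.1220, 0)
Detected image corners:
  c0 = (415.053607, 354.649681) px
  c1 = (540.740596, 338.920362) px
  c2 = (488.230754, 269.092064) px
  c3 = (369.680847, 279.220411) px
Planar DLT: solve 8×8 A·h = b for H (H[2,2]=1):
  H  [+615.59498 +46.05105 +454.30714]
  H  [+26.72711 +191.18119 +308.75504]
  H  [+0.25521 -0.34180 +1.00000]
B = K⁻¹H; ‖b₁‖=0.688227, ‖b₂‖=0.688227; λ = 2/(‖b₁‖+‖b₂‖) = 1.453010, sign → tz>0 ⇒ λ=+1.453010
r₁ = λ·B[:,0] = (+0.92410,-0.09235,+0.37082); r₂ = λ·B[:,1] = (+0.28135,+0.82109,-0.49665)
r₃ = r₁×r₂ = (-0.25861,+0.56328,+0.78475); SVD([r₁ r₂ r₃]) → R = UVᵀ:
  R  [+0.92410 +0.28135 -0.25861]
  R  [-0.09235 +0.82109 +0.56328]
  R  [+0.37082 -0.49665 +0.78475]
t = (+0.20469, +0.26502, +1.45301) m
tr R = 2.529936; θ = arccos((tr R − 1)/2) = 0.699804 rad = 40.096°
axis k = ((R−Rᵀ)₃₂, (R−Rᵀ)₁₃, (R−Rᵀ)₂₁) / (2 sinθ) = (-0.822839, -0.488641, -0.290113)
rvec = θ·k = (-0.575826, -0.341953, -0.203023)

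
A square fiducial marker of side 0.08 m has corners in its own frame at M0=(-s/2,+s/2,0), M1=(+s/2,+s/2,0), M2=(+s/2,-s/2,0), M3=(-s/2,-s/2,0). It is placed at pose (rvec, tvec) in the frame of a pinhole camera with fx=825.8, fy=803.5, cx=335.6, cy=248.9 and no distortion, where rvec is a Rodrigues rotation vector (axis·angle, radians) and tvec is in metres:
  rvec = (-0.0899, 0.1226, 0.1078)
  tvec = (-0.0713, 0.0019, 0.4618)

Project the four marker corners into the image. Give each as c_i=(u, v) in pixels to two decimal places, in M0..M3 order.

c0=(130.24, 313.80) c1=(269.42, 329.66) c2=(286.55, 190.15) c3=(148.97, 177.51)

Intrinsics K: fx=825.8, fy=803.5, cx=335.6, cy=248.9
Marker side s = 0.08 m; corners in marker frame (Z=0):
  M0 = (-0.0400, +0.0400, 0)
  M1 = (+0.0400, +0.0400, 0)
  M2 = (+0.0400, -0.0400, 0)
  M3 = (-0.0400, -0.0400, 0)
rvec = (-0.0899, 0.1226, 0.1078), |rvec| = θ = 0.18637 rad = 10.678°
Rodrigues: sinθ=0.18529, 1−cosθ=0.01732; R = I + sinθ·[k]× + (1−cosθ)·[k]×²:
    [+0.98671 -0.11267 +0.11706]
    [+0.10168 +0.99018 +0.09597]
    [-0.12672 -0.08279 +0.98848]
t = (-0.0713, 0.0019, 0.4618) m
M0: Pc = R·M0+t = (-0.11528, +0.03744, +0.46356); u = 825.8·(-0.11528)/0.46356 + 335.6 = 130.2437, v = 803.5·(+0.03744)/0.46356 + 248.9 = 313.7957
M1: Pc = R·M1+t = (-0.03634, +0.04557, +0.45342); u = 825.8·(-0.03634)/0.45342 + 335.6 = 269.4180, v = 803.5·(+0.04557)/0.45342 + 248.9 = 329.6619
M2: Pc = R·M2+t = (-0.02732, -0.03364, +0.46004); u = 825.8·(-0.02732)/0.46004 + 335.6 = 286.5509, v = 803.5·(-0.03364)/0.46004 + 248.9 = 190.1455
M3: Pc = R·M3+t = (-0.10626, -0.04177, +0.47018); u = 825.8·(-0.10626)/0.47018 + 335.6 = 148.9678, v = 803.5·(-0.04177)/0.47018 + 248.9 = 177.5110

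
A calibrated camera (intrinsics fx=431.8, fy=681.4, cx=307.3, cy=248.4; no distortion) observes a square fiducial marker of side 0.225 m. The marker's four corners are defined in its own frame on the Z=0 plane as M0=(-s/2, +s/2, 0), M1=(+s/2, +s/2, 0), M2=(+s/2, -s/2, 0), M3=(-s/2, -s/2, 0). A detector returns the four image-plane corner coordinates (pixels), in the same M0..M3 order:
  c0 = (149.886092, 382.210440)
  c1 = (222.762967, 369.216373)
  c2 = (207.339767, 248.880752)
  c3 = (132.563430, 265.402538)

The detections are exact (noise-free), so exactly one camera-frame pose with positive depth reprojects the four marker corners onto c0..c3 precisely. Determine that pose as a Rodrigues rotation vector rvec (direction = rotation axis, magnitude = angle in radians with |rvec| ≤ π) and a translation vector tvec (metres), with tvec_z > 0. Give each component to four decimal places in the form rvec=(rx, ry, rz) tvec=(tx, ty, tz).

Intrinsics K: fx=431.8, fy=681.4, cx=307.3, cy=248.4
Marker side s = 0.225 m; corners in marker frame (Z=0):
  M0 = (-0.1125, +0.1125, 0)
  M1 = (+0.1125, +0.1125, 0)
  M2 = (+0.1125, -0.1125, 0)
  M3 = (-0.1125, -0.1125, 0)
Detected image corners:
  c0 = (149.886092, 382.210440) px
  c1 = (222.762967, 369.216373) px
  c2 = (207.339767, 248.880752) px
  c3 = (132.563430, 265.402538) px
Planar DLT: solve 8×8 A·h = b for H (H[2,2]=1):
  H  [+307.59661 +97.72962 +177.78998]
  H  [-101.80222 +571.12590 +317.45537]
  H  [-0.11483 +0.13982 +1.00000]
B = K⁻¹H; ‖b₁‖=0.809513, ‖b₂‖=0.809513; λ = 2/(‖b₁‖+‖b₂‖) = 1.235310, sign → tz>0 ⇒ λ=+1.235310
r₁ = λ·B[:,0] = (+0.98093,-0.13285,-0.14185); r₂ = λ·B[:,1] = (+0.15667,+0.97243,+0.17272)
r₃ = r₁×r₂ = (+0.11499,-0.19165,+0.97470); SVD([r₁ r₂ r₃]) → R = UVᵀ:
  R  [+0.98093 +0.15667 +0.11499]
  R  [-0.13285 +0.97243 -0.19165]
  R  [-0.14185 +0.17272 +0.97470]
t = (-0.37051, +0.12519, +1.23531) m
tr R = 2.928069; θ = arccos((tr R − 1)/2) = 0.269009 rad = 15.413°
axis k = ((R−Rᵀ)₃₂, (R−Rᵀ)₁₃, (R−Rᵀ)₂₁) / (2 sinθ) = (+0.685468, +0.483190, -0.544667)
rvec = θ·k = (+0.184397, +0.129983, -0.146520)

rvec=(0.1844, 0.1300, -0.1465) tvec=(-0.3705, 0.1252, 1.2353)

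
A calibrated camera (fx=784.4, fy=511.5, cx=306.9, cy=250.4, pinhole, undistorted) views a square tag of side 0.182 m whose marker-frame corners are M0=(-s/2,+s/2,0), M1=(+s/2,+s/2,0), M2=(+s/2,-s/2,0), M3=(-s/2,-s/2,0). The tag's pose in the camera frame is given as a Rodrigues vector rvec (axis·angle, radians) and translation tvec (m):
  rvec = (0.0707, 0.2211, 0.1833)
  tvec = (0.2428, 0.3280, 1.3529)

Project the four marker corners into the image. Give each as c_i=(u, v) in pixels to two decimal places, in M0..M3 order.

c0=(386.34, 398.67) c1=(490.66, 415.99) c2=(511.54, 349.15) c3=(405.39, 333.50)

Intrinsics K: fx=784.4, fy=511.5, cx=306.9, cy=250.4
Marker side s = 0.182 m; corners in marker frame (Z=0):
  M0 = (-0.0910, +0.0910, 0)
  M1 = (+0.0910, +0.0910, 0)
  M2 = (+0.0910, -0.0910, 0)
  M3 = (-0.0910, -0.0910, 0)
rvec = (0.0707, 0.2211, 0.1833), |rvec| = θ = 0.29577 rad = 16.947°
Rodrigues: sinθ=0.29148, 1−cosθ=0.04342; R = I + sinθ·[k]× + (1−cosθ)·[k]×²:
    [+0.95906 -0.17288 +0.22432]
    [+0.18840 +0.98084 -0.04956]
    [-0.21146 +0.08979 +0.97325]
t = (0.2428, 0.3280, 1.3529) m
M0: Pc = R·M0+t = (+0.13979, +0.40011, +1.38031); u = 784.4·(+0.13979)/1.38031 + 306.9 = 386.3415, v = 511.5·(+0.40011)/1.38031 + 250.4 = 398.6688
M1: Pc = R·M1+t = (+0.31434, +0.43440, +1.34183); u = 784.4·(+0.31434)/1.34183 + 306.9 = 490.6568, v = 511.5·(+0.43440)/1.34183 + 250.4 = 415.9920
M2: Pc = R·M2+t = (+0.34581, +0.25589, +1.32549); u = 784.4·(+0.34581)/1.32549 + 306.9 = 511.5422, v = 511.5·(+0.25589)/1.32549 + 250.4 = 349.1460
M3: Pc = R·M3+t = (+0.17126, +0.22160, +1.36397); u = 784.4·(+0.17126)/1.36397 + 306.9 = 405.3878, v = 511.5·(+0.22160)/1.36397 + 250.4 = 333.5014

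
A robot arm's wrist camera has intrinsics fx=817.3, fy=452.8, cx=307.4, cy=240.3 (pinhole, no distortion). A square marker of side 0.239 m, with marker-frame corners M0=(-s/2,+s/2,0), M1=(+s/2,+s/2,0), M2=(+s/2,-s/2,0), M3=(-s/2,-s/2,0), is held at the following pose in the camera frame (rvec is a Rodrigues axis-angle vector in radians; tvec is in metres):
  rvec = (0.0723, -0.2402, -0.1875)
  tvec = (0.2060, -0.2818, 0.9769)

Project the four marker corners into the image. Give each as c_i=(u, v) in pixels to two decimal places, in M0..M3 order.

c0=(403.55, 173.55) c1=(581.85, 156.58) c2=(553.44, 47.91) c3=(369.24, 58.93)

Intrinsics K: fx=817.3, fy=452.8, cx=307.4, cy=240.3
Marker side s = 0.239 m; corners in marker frame (Z=0):
  M0 = (-0.1195, +0.1195, 0)
  M1 = (+0.1195, +0.1195, 0)
  M2 = (+0.1195, -0.1195, 0)
  M3 = (-0.1195, -0.1195, 0)
rvec = (0.0723, -0.2402, -0.1875), |rvec| = θ = 0.31318 rad = 17.944°
Rodrigues: sinθ=0.30808, 1−cosθ=0.04864; R = I + sinθ·[k]× + (1−cosθ)·[k]×²:
    [+0.95395 +0.17584 -0.24302]
    [-0.19306 +0.97997 -0.04879]
    [+0.22957 +0.09346 +0.96879]
t = (0.2060, -0.2818, 0.9769) m
M0: Pc = R·M0+t = (+0.11302, -0.14162, +0.96063); u = 817.3·(+0.11302)/0.96063 + 307.4 = 403.5525, v = 452.8·(-0.14162)/0.96063 + 240.3 = 173.5456
M1: Pc = R·M1+t = (+0.34101, -0.18776, +1.01550); u = 817.3·(+0.34101)/1.01550 + 307.4 = 581.8528, v = 452.8·(-0.18776)/1.01550 + 240.3 = 156.5782
M2: Pc = R·M2+t = (+0.29898, -0.42198, +0.99317); u = 817.3·(+0.29898)/0.99317 + 307.4 = 553.4418, v = 452.8·(-0.42198)/0.99317 + 240.3 = 47.9136
M3: Pc = R·M3+t = (+0.07099, -0.37584, +0.93830); u = 817.3·(+0.07099)/0.93830 + 307.4 = 369.2356, v = 452.8·(-0.37584)/0.93830 + 240.3 = 58.9307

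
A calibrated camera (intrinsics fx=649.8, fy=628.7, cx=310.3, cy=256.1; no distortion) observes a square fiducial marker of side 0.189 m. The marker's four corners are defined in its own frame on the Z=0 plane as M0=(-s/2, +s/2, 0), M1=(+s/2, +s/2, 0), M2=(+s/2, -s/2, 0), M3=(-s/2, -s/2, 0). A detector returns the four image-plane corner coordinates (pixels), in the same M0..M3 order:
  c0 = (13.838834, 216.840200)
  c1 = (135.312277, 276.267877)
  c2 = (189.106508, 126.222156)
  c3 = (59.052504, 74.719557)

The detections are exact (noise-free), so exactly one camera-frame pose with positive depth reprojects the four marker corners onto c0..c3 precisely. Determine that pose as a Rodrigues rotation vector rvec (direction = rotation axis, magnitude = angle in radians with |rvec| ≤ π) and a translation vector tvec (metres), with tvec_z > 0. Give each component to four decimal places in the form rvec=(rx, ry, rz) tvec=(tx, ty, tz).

Intrinsics K: fx=649.8, fy=628.7, cx=310.3, cy=256.1
Marker side s = 0.189 m; corners in marker frame (Z=0):
  M0 = (-0.0945, +0.0945, 0)
  M1 = (+0.0945, +0.0945, 0)
  M2 = (+0.0945, -0.0945, 0)
  M3 = (-0.0945, -0.0945, 0)
Detected image corners:
  c0 = (13.838834, 216.840200) px
  c1 = (135.312277, 276.267877) px
  c2 = (189.106508, 126.222156) px
  c3 = (59.052504, 74.719557) px
Planar DLT: solve 8×8 A·h = b for H (H[2,2]=1):
  H  [+628.30583 -239.70325 +96.63037]
  H  [+229.87471 +809.63299 +174.03478]
  H  [-0.36896 +0.21576 +1.00000]
B = K⁻¹H; ‖b₁‖=1.307295, ‖b₂‖=1.307295; λ = 2/(‖b₁‖+‖b₂‖) = 0.764938, sign → tz>0 ⇒ λ=+0.764938
r₁ = λ·B[:,0] = (+0.87441,+0.39465,-0.28223); r₂ = λ·B[:,1] = (-0.36099,+0.91785,+0.16504)
r₃ = r₁×r₂ = (+0.32418,-0.04243,+0.94504); SVD([r₁ r₂ r₃]) → R = UVᵀ:
  R  [+0.87441 -0.36099 +0.32418]
  R  [+0.39465 +0.91785 -0.04243]
  R  [-0.28223 +0.16504 +0.94504]
t = (-0.25153, -0.09985, +0.76494) m
tr R = 2.737302; θ = arccos((tr R − 1)/2) = 0.518323 rad = 29.698°
axis k = ((R−Rᵀ)₃₂, (R−Rᵀ)₁₃, (R−Rᵀ)₂₁) / (2 sinθ) = (+0.209393, +0.612013, +0.762624)
rvec = θ·k = (+0.108533, +0.317221, +0.395286)

rvec=(0.1085, 0.3172, 0.3953) tvec=(-0.2515, -0.0998, 0.7649)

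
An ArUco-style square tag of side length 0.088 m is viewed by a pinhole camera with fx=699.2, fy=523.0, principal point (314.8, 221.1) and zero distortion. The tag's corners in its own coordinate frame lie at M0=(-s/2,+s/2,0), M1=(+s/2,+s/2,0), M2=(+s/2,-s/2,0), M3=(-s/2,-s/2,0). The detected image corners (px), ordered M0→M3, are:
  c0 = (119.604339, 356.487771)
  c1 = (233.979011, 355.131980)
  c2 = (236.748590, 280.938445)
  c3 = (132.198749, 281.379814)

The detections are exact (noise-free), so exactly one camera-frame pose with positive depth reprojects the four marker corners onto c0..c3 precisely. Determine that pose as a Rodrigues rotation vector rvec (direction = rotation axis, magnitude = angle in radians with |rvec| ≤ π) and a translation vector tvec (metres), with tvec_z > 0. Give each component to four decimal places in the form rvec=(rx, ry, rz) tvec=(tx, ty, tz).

rvec=(-0.6151, -0.0709, -0.0198) tvec=(-0.1089, 0.1042, 0.5696)

Intrinsics K: fx=699.2, fy=523.0, cx=314.8, cy=221.1
Marker side s = 0.088 m; corners in marker frame (Z=0):
  M0 = (-0.0440, +0.0440, 0)
  M1 = (+0.0440, +0.0440, 0)
  M2 = (+0.0440, -0.0440, 0)
  M3 = (-0.0440, -0.0440, 0)
Detected image corners:
  c0 = (119.604339, 356.487771) px
  c1 = (233.979011, 355.131980) px
  c2 = (236.748590, 280.938445) px
  c3 = (132.198749, 281.379814) px
Planar DLT: solve 8×8 A·h = b for H (H[2,2]=1):
  H  [+1264.35121 -269.60903 +181.10944]
  H  [+30.47614 +526.27646 +316.82155]
  H  [+0.12703 -1.01103 +1.00000]
B = K⁻¹H; ‖b₁‖=1.755699, ‖b₂‖=1.755699; λ = 2/(‖b₁‖+‖b₂‖) = 0.569574, sign → tz>0 ⇒ λ=+0.569574
r₁ = λ·B[:,0] = (+0.99738,+0.00260,+0.07235); r₂ = λ·B[:,1] = (+0.03964,+0.81659,-0.57586)
r₃ = r₁×r₂ = (-0.06058,+0.57722,+0.81434); SVD([r₁ r₂ r₃]) → R = UVᵀ:
  R  [+0.99738 +0.03964 -0.06058]
  R  [+0.00260 +0.81659 +0.57722]
  R  [+0.07235 -0.57586 +0.81434]
t = (-0.10891, +0.10425, +0.56957) m
tr R = 2.628306; θ = arccos((tr R − 1)/2) = 0.619528 rad = 35.496°
axis k = ((R−Rᵀ)₃₂, (R−Rᵀ)₁₃, (R−Rᵀ)₂₁) / (2 sinθ) = (-0.992915, -0.114468, -0.031894)
rvec = θ·k = (-0.615138, -0.070916, -0.019759)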